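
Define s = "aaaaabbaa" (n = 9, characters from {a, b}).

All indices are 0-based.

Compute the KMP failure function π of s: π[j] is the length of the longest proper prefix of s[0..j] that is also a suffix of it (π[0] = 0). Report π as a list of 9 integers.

π[0] = 0
j=1 s[j]='a': π[1]=1 (border 'a')
j=2 s[j]='a': π[2]=2 (border 'aa')
j=3 s[j]='a': π[3]=3 (border 'aaa')
j=4 s[j]='a': π[4]=4 (border 'aaaa')
j=5 s[j]='b': k: 4→3→2→1→0; π[5]=0 (border '')
j=6 s[j]='b': π[6]=0 (border '')
j=7 s[j]='a': π[7]=1 (border 'a')
j=8 s[j]='a': π[8]=2 (border 'aa')

[0, 1, 2, 3, 4, 0, 0, 1, 2]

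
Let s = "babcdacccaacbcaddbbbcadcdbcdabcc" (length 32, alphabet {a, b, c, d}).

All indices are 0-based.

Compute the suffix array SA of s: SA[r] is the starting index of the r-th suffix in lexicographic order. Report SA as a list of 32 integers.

[9, 28, 1, 10, 5, 21, 14, 0, 17, 18, 19, 12, 29, 25, 2, 31, 8, 20, 13, 11, 30, 7, 6, 26, 3, 23, 27, 4, 16, 24, 22, 15]

rank→(start, suffix):
  0 → (9, 'aacbcaddbbbcadcdbcdabcc')
  1 → (28, 'abcc')
  2 → (1, 'abcdacccaacbcaddbbbcadcdbcdabcc')
  3 → (10, 'acbcaddbbbcadcdbcdabcc')
  4 → (5, 'acccaacbcaddbbbcadcdbcdabcc')
  5 → (21, 'adcdbcdabcc')
  6 → (14, 'addbbbcadcdbcdabcc')
  7 → (0, 'babcdacccaacbcaddbbbcadcdbcdabcc')
  8 → (17, 'bbbcadcdbcdabcc')
  9 → (18, 'bbcadcdbcdabcc')
  10 → (19, 'bcadcdbcdabcc')
  11 → (12, 'bcaddbbbcadcdbcdabcc')
  12 → (29, 'bcc')
  13 → (25, 'bcdabcc')
  14 → (2, 'bcdacccaacbcaddbbbcadcdbcdabcc')
  15 → (31, 'c')
  16 → (8, 'caacbcaddbbbcadcdbcdabcc')
  17 → (20, 'cadcdbcdabcc')
  18 → (13, 'caddbbbcadcdbcdabcc')
  19 → (11, 'cbcaddbbbcadcdbcdabcc')
  20 → (30, 'cc')
  21 → (7, 'ccaacbcaddbbbcadcdbcdabcc')
  22 → (6, 'cccaacbcaddbbbcadcdbcdabcc')
  23 → (26, 'cdabcc')
  24 → (3, 'cdacccaacbcaddbbbcadcdbcdabcc')
  25 → (23, 'cdbcdabcc')
  26 → (27, 'dabcc')
  27 → (4, 'dacccaacbcaddbbbcadcdbcdabcc')
  28 → (16, 'dbbbcadcdbcdabcc')
  29 → (24, 'dbcdabcc')
  30 → (22, 'dcdbcdabcc')
  31 → (15, 'ddbbbcadcdbcdabcc')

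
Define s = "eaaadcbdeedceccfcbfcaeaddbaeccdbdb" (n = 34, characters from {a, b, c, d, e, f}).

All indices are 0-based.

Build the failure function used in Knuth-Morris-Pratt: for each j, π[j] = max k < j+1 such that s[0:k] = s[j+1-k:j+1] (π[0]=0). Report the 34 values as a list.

[0, 0, 0, 0, 0, 0, 0, 0, 1, 1, 0, 0, 1, 0, 0, 0, 0, 0, 0, 0, 0, 1, 2, 0, 0, 0, 0, 1, 0, 0, 0, 0, 0, 0]

π[0] = 0
j=1 s[j]='a': π[1]=0 (border '')
j=2 s[j]='a': π[2]=0 (border '')
j=3 s[j]='a': π[3]=0 (border '')
j=4 s[j]='d': π[4]=0 (border '')
j=5 s[j]='c': π[5]=0 (border '')
j=6 s[j]='b': π[6]=0 (border '')
j=7 s[j]='d': π[7]=0 (border '')
j=8 s[j]='e': π[8]=1 (border 'e')
j=9 s[j]='e': k: 1→0; π[9]=1 (border 'e')
j=10 s[j]='d': k: 1→0; π[10]=0 (border '')
j=11 s[j]='c': π[11]=0 (border '')
j=12 s[j]='e': π[12]=1 (border 'e')
j=13 s[j]='c': k: 1→0; π[13]=0 (border '')
j=14 s[j]='c': π[14]=0 (border '')
j=15 s[j]='f': π[15]=0 (border '')
j=16 s[j]='c': π[16]=0 (border '')
j=17 s[j]='b': π[17]=0 (border '')
j=18 s[j]='f': π[18]=0 (border '')
j=19 s[j]='c': π[19]=0 (border '')
j=20 s[j]='a': π[20]=0 (border '')
j=21 s[j]='e': π[21]=1 (border 'e')
j=22 s[j]='a': π[22]=2 (border 'ea')
j=23 s[j]='d': k: 2→0; π[23]=0 (border '')
j=24 s[j]='d': π[24]=0 (border '')
j=25 s[j]='b': π[25]=0 (border '')
j=26 s[j]='a': π[26]=0 (border '')
j=27 s[j]='e': π[27]=1 (border 'e')
j=28 s[j]='c': k: 1→0; π[28]=0 (border '')
j=29 s[j]='c': π[29]=0 (border '')
j=30 s[j]='d': π[30]=0 (border '')
j=31 s[j]='b': π[31]=0 (border '')
j=32 s[j]='d': π[32]=0 (border '')
j=33 s[j]='b': π[33]=0 (border '')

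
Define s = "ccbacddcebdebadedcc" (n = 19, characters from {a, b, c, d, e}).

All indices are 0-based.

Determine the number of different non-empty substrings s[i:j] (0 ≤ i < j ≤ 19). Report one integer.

171

sorted suffixes:
  #0 SA[0]=3  'acddcebdebadedcc'
  #1 SA[1]=13  'adedcc'
  #2 SA[2]=2  'bacddcebdebadedcc'
  #3 SA[3]=12  'badedcc'
  #4 SA[4]=9  'bdebadedcc'
  #5 SA[5]=18  'c'
  #6 SA[6]=1  'cbacddcebdebadedcc'
  #7 SA[7]=17  'cc'
  #8 SA[8]=0  'ccbacddcebdebadedcc'
  #9 SA[9]=4  'cddcebdebadedcc'
  #10 SA[10]=7  'cebdebadedcc'
  #11 SA[11]=16  'dcc'
  #12 SA[12]=6  'dcebdebadedcc'
  #13 SA[13]=5  'ddcebdebadedcc'
  #14 SA[14]=10  'debadedcc'
  #15 SA[15]=14  'dedcc'
  #16 SA[16]=11  'ebadedcc'
  #17 SA[17]=8  'ebdebadedcc'
  #18 SA[18]=15  'edcc'

SA = [3, 13, 2, 12, 9, 18, 1, 17, 0, 4, 7, 16, 6, 5, 10, 14, 11, 8, 15]
[i] adj suffixes → lcp
  [1] 3/13 → 1 ('a')
  [2] 13/2 → 0 ('')
  [3] 2/12 → 2 ('ba')
  [4] 12/9 → 1 ('b')
  [5] 9/18 → 0 ('')
  [6] 18/1 → 1 ('c')
  [7] 1/17 → 1 ('c')
  [8] 17/0 → 2 ('cc')
  [9] 0/4 → 1 ('c')
  [10] 4/7 → 1 ('c')
  [11] 7/16 → 0 ('')
  [12] 16/6 → 2 ('dc')
  [13] 6/5 → 1 ('d')
  [14] 5/10 → 1 ('d')
  [15] 10/14 → 2 ('de')
  [16] 14/11 → 0 ('')
  [17] 11/8 → 2 ('eb')
  [18] 8/15 → 1 ('e')

n(n+1)/2 = 19·20/2 = 190
Σ LCP = 0 + 1 + 0 + 2 + 1 + 0 + 1 + 1 + 2 + 1 + 1 + 0 + 2 + 1 + 1 + 2 + 0 + 2 + 1 = 19
distinct = 190 − 19 = 171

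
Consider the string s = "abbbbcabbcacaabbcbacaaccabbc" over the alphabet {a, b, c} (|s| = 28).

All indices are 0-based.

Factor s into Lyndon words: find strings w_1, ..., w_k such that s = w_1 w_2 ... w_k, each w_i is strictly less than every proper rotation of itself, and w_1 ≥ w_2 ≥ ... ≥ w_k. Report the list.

emit factor 1: 'abbbbcabbcac' (i=0, period=12)
emit factor 2: 'aabbcbacaaccabbc' (i=12, period=16)

["abbbbcabbcac", "aabbcbacaaccabbc"]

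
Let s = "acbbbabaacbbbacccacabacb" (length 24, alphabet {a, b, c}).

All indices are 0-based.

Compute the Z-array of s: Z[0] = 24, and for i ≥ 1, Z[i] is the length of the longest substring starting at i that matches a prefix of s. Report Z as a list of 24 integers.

Z[0]=24
i=1: outside box; Z[1]=0
i=2: outside box; Z[2]=0
i=3: outside box; Z[3]=0
i=4: outside box; Z[4]=0
i=5: outside box; Z[5]=1 grow→box=[5,6)
i=6: outside box; Z[6]=0
i=7: outside box; Z[7]=1 grow→box=[7,8)
i=8: outside box; Z[8]=6 grow→box=[8,14)
i=9: min(r-i=5, Z[1]=0)=0; Z[9]=0
i=10: min(r-i=4, Z[2]=0)=0; Z[10]=0
i=11: min(r-i=3, Z[3]=0)=0; Z[11]=0
i=12: min(r-i=2, Z[4]=0)=0; Z[12]=0
i=13: min(r-i=1, Z[5]=1)=1; Z[13]=2 grow→box=[13,15)
i=14: min(r-i=1, Z[1]=0)=0; Z[14]=0
i=15: outside box; Z[15]=0
i=16: outside box; Z[16]=0
i=17: outside box; Z[17]=2 grow→box=[17,19)
i=18: min(r-i=1, Z[1]=0)=0; Z[18]=0
i=19: outside box; Z[19]=1 grow→box=[19,20)
i=20: outside box; Z[20]=0
i=21: outside box; Z[21]=3 grow→box=[21,24)
i=22: min(r-i=2, Z[1]=0)=0; Z[22]=0
i=23: min(r-i=1, Z[2]=0)=0; Z[23]=0

[24, 0, 0, 0, 0, 1, 0, 1, 6, 0, 0, 0, 0, 2, 0, 0, 0, 2, 0, 1, 0, 3, 0, 0]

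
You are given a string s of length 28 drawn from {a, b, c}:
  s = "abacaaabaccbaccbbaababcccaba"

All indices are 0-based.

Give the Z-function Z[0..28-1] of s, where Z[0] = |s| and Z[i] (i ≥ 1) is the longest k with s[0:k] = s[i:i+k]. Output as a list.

[28, 0, 1, 0, 1, 1, 4, 0, 1, 0, 0, 0, 1, 0, 0, 0, 0, 1, 3, 0, 2, 0, 0, 0, 0, 3, 0, 1]

Z[0]=28
i=1: outside box; Z[1]=0
i=2: outside box; Z[2]=1 extend→box=[2,3)
i=3: outside box; Z[3]=0
i=4: outside box; Z[4]=1 extend→box=[4,5)
i=5: outside box; Z[5]=1 extend→box=[5,6)
i=6: outside box; Z[6]=4 extend→box=[6,10)
i=7: min(r-i=3, Z[1]=0)=0; Z[7]=0
i=8: min(r-i=2, Z[2]=1)=1; Z[8]=1
i=9: min(r-i=1, Z[3]=0)=0; Z[9]=0
i=10: outside box; Z[10]=0
i=11: outside box; Z[11]=0
i=12: outside box; Z[12]=1 extend→box=[12,13)
i=13: outside box; Z[13]=0
i=14: outside box; Z[14]=0
i=15: outside box; Z[15]=0
i=16: outside box; Z[16]=0
i=17: outside box; Z[17]=1 extend→box=[17,18)
i=18: outside box; Z[18]=3 extend→box=[18,21)
i=19: min(r-i=2, Z[1]=0)=0; Z[19]=0
i=20: min(r-i=1, Z[2]=1)=1; Z[20]=2 extend→box=[20,22)
i=21: min(r-i=1, Z[1]=0)=0; Z[21]=0
i=22: outside box; Z[22]=0
i=23: outside box; Z[23]=0
i=24: outside box; Z[24]=0
i=25: outside box; Z[25]=3 extend→box=[25,28)
i=26: min(r-i=2, Z[1]=0)=0; Z[26]=0
i=27: min(r-i=1, Z[2]=1)=1; Z[27]=1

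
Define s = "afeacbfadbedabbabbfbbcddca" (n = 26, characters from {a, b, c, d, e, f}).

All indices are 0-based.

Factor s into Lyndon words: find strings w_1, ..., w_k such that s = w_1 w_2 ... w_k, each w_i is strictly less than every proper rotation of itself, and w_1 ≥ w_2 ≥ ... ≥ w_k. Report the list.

emit factor 1: 'afe' (i=0, period=3)
emit factor 2: 'acbfadbed' (i=3, period=9)
emit factor 3: 'abbabbfbbcddc' (i=12, period=13)
emit factor 4: 'a' (i=25, period=1)

["afe", "acbfadbed", "abbabbfbbcddc", "a"]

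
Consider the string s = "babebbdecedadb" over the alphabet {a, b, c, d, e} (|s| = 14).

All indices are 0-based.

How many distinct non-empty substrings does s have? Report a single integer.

rank→(start, suffix):
  0 → (1, 'abebbdecedadb')
  1 → (11, 'adb')
  2 → (13, 'b')
  3 → (0, 'babebbdecedadb')
  4 → (4, 'bbdecedadb')
  5 → (5, 'bdecedadb')
  6 → (2, 'bebbdecedadb')
  7 → (8, 'cedadb')
  8 → (10, 'dadb')
  9 → (12, 'db')
  10 → (6, 'decedadb')
  11 → (3, 'ebbdecedadb')
  12 → (7, 'ecedadb')
  13 → (9, 'edadb')

SA = [1, 11, 13, 0, 4, 5, 2, 8, 10, 12, 6, 3, 7, 9]
rank  pair      lcp
   1  s[1:],s[11:]  1  'a'
   2  s[11:],s[13:]  0  ''
   3  s[13:],s[0:]  1  'b'
   4  s[0:],s[4:]  1  'b'
   5  s[4:],s[5:]  1  'b'
   6  s[5:],s[2:]  1  'b'
   7  s[2:],s[8:]  0  ''
   8  s[8:],s[10:]  0  ''
   9  s[10:],s[12:]  1  'd'
  10  s[12:],s[6:]  1  'd'
  11  s[6:],s[3:]  0  ''
  12  s[3:],s[7:]  1  'e'
  13  s[7:],s[9:]  1  'e'

n(n+1)/2 = 14·15/2 = 105
Σ LCP = 0 + 1 + 0 + 1 + 1 + 1 + 1 + 0 + 0 + 1 + 1 + 0 + 1 + 1 = 9
distinct = 105 − 9 = 96

96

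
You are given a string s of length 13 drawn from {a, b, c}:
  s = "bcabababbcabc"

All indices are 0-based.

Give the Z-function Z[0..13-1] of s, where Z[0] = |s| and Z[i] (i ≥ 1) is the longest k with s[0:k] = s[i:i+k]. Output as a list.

Z[0]=13
i=1: outside box; Z[1]=0
i=2: outside box; Z[2]=0
i=3: outside box; Z[3]=1 grow→box=[3,4)
i=4: outside box; Z[4]=0
i=5: outside box; Z[5]=1 grow→box=[5,6)
i=6: outside box; Z[6]=0
i=7: outside box; Z[7]=1 grow→box=[7,8)
i=8: outside box; Z[8]=4 grow→box=[8,12)
i=9: min(r-i=3, Z[1]=0)=0; Z[9]=0
i=10: min(r-i=2, Z[2]=0)=0; Z[10]=0
i=11: min(r-i=1, Z[3]=1)=1; Z[11]=2 grow→box=[11,13)
i=12: min(r-i=1, Z[1]=0)=0; Z[12]=0

[13, 0, 0, 1, 0, 1, 0, 1, 4, 0, 0, 2, 0]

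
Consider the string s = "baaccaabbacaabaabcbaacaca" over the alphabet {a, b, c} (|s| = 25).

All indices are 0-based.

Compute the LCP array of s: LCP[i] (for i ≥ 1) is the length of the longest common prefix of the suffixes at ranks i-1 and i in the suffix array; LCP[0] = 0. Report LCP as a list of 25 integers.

sorted suffixes:
  #0 SA[0]=24  'a'
  #1 SA[1]=11  'aabaabcbaacaca'
  #2 SA[2]=5  'aabbacaabaabcbaacaca'
  #3 SA[3]=14  'aabcbaacaca'
  #4 SA[4]=19  'aacaca'
  #5 SA[5]=1  'aaccaabbacaabaabcbaacaca'
  #6 SA[6]=12  'abaabcbaacaca'
  #7 SA[7]=6  'abbacaabaabcbaacaca'
  #8 SA[8]=15  'abcbaacaca'
  #9 SA[9]=22  'aca'
  #10 SA[10]=9  'acaabaabcbaacaca'
  #11 SA[11]=20  'acaca'
  #12 SA[12]=2  'accaabbacaabaabcbaacaca'
  #13 SA[13]=13  'baabcbaacaca'
  #14 SA[14]=18  'baacaca'
  #15 SA[15]=0  'baaccaabbacaabaabcbaacaca'
  #16 SA[16]=8  'bacaabaabcbaacaca'
  #17 SA[17]=7  'bbacaabaabcbaacaca'
  #18 SA[18]=16  'bcbaacaca'
  #19 SA[19]=23  'ca'
  #20 SA[20]=10  'caabaabcbaacaca'
  #21 SA[21]=4  'caabbacaabaabcbaacaca'
  #22 SA[22]=21  'caca'
  #23 SA[23]=17  'cbaacaca'
  #24 SA[24]=3  'ccaabbacaabaabcbaacaca'

SA = [24, 11, 5, 14, 19, 1, 12, 6, 15, 22, 9, 20, 2, 13, 18, 0, 8, 7, 16, 23, 10, 4, 21, 17, 3]
i: (SA[i-1],SA[i]) lcp shared
  1: (24,11) 1 'a'
  2: (11,5) 3 'aab'
  3: (5,14) 3 'aab'
  4: (14,19) 2 'aa'
  5: (19,1) 3 'aac'
  6: (1,12) 1 'a'
  7: (12,6) 2 'ab'
  8: (6,15) 2 'ab'
  9: (15,22) 1 'a'
  10: (22,9) 3 'aca'
  11: (9,20) 3 'aca'
  12: (20,2) 2 'ac'
  13: (2,13) 0 ''
  14: (13,18) 3 'baa'
  15: (18,0) 4 'baac'
  16: (0,8) 2 'ba'
  17: (8,7) 1 'b'
  18: (7,16) 1 'b'
  19: (16,23) 0 ''
  20: (23,10) 2 'ca'
  21: (10,4) 4 'caab'
  22: (4,21) 2 'ca'
  23: (21,17) 1 'c'
  24: (17,3) 1 'c'

[0, 1, 3, 3, 2, 3, 1, 2, 2, 1, 3, 3, 2, 0, 3, 4, 2, 1, 1, 0, 2, 4, 2, 1, 1]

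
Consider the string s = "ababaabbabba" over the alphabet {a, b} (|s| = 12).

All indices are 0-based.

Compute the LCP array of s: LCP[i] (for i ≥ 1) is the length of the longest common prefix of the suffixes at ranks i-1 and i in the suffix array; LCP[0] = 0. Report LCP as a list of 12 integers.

[0, 1, 1, 3, 2, 4, 0, 2, 2, 3, 1, 3]

sorted suffixes:
  #0 SA[0]=11  'a'
  #1 SA[1]=4  'aabbabba'
  #2 SA[2]=2  'abaabbabba'
  #3 SA[3]=0  'ababaabbabba'
  #4 SA[4]=8  'abba'
  #5 SA[5]=5  'abbabba'
  #6 SA[6]=10  'ba'
  #7 SA[7]=3  'baabbabba'
  #8 SA[8]=1  'babaabbabba'
  #9 SA[9]=7  'babba'
  #10 SA[10]=9  'bba'
  #11 SA[11]=6  'bbabba'

SA = [11, 4, 2, 0, 8, 5, 10, 3, 1, 7, 9, 6]
rank  pair      lcp
   1  s[11:],s[4:]  1  'a'
   2  s[4:],s[2:]  1  'a'
   3  s[2:],s[0:]  3  'aba'
   4  s[0:],s[8:]  2  'ab'
   5  s[8:],s[5:]  4  'abba'
   6  s[5:],s[10:]  0  ''
   7  s[10:],s[3:]  2  'ba'
   8  s[3:],s[1:]  2  'ba'
   9  s[1:],s[7:]  3  'bab'
  10  s[7:],s[9:]  1  'b'
  11  s[9:],s[6:]  3  'bba'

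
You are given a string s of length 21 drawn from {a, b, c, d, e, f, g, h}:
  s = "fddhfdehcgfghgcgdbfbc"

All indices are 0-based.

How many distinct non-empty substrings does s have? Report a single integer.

215

sorted suffixes:
  #0 SA[0]=19  'bc'
  #1 SA[1]=17  'bfbc'
  #2 SA[2]=20  'c'
  #3 SA[3]=14  'cgdbfbc'
  #4 SA[4]=8  'cgfghgcgdbfbc'
  #5 SA[5]=16  'dbfbc'
  #6 SA[6]=1  'ddhfdehcgfghgcgdbfbc'
  #7 SA[7]=5  'dehcgfghgcgdbfbc'
  #8 SA[8]=2  'dhfdehcgfghgcgdbfbc'
  #9 SA[9]=6  'ehcgfghgcgdbfbc'
  #10 SA[10]=18  'fbc'
  #11 SA[11]=0  'fddhfdehcgfghgcgdbfbc'
  #12 SA[12]=4  'fdehcgfghgcgdbfbc'
  #13 SA[13]=10  'fghgcgdbfbc'
  #14 SA[14]=13  'gcgdbfbc'
  #15 SA[15]=15  'gdbfbc'
  #16 SA[16]=9  'gfghgcgdbfbc'
  #17 SA[17]=11  'ghgcgdbfbc'
  #18 SA[18]=7  'hcgfghgcgdbfbc'
  #19 SA[19]=3  'hfdehcgfghgcgdbfbc'
  #20 SA[20]=12  'hgcgdbfbc'

SA = [19, 17, 20, 14, 8, 16, 1, 5, 2, 6, 18, 0, 4, 10, 13, 15, 9, 11, 7, 3, 12]
i: (SA[i-1],SA[i]) lcp shared
  1: (19,17) 1 'b'
  2: (17,20) 0 ''
  3: (20,14) 1 'c'
  4: (14,8) 2 'cg'
  5: (8,16) 0 ''
  6: (16,1) 1 'd'
  7: (1,5) 1 'd'
  8: (5,2) 1 'd'
  9: (2,6) 0 ''
  10: (6,18) 0 ''
  11: (18,0) 1 'f'
  12: (0,4) 2 'fd'
  13: (4,10) 1 'f'
  14: (10,13) 0 ''
  15: (13,15) 1 'g'
  16: (15,9) 1 'g'
  17: (9,11) 1 'g'
  18: (11,7) 0 ''
  19: (7,3) 1 'h'
  20: (3,12) 1 'h'

n(n+1)/2 = 21·22/2 = 231
Σ LCP = 0 + 1 + 0 + 1 + 2 + 0 + 1 + 1 + 1 + 0 + 0 + 1 + 2 + 1 + 0 + 1 + 1 + 1 + 0 + 1 + 1 = 16
distinct = 231 − 16 = 215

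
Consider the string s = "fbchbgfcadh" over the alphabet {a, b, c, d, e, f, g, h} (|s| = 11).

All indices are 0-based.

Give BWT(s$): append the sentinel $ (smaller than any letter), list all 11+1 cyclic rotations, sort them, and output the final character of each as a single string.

hcfhfba$gbdc

rank  rotation      last
    0  $fbchbgfcadh  h
    1  adh$fbchbgfc  c
    2  bchbgfcadh$f  f
    3  bgfcadh$fbch  h
    4  cadh$fbchbgf  f
    5  chbgfcadh$fb  b
    6  dh$fbchbgfca  a
    7  fbchbgfcadh$  $
    8  fcadh$fbchbg  g
    9  gfcadh$fbchb  b
   10  h$fbchbgfcad  d
   11  hbgfcadh$fbc  c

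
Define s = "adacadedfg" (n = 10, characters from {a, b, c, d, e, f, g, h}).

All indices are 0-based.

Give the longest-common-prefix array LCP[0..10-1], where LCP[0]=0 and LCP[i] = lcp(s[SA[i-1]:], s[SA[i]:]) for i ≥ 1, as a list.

[0, 1, 2, 0, 0, 1, 1, 0, 0, 0]

rank | idx | suffix
   0 |   2 | acadedfg
   1 |   0 | adacadedfg
   2 |   4 | adedfg
   3 |   3 | cadedfg
   4 |   1 | dacadedfg
   5 |   5 | dedfg
   6 |   7 | dfg
   7 |   6 | edfg
   8 |   8 | fg
   9 |   9 | g

SA = [2, 0, 4, 3, 1, 5, 7, 6, 8, 9]
i: (SA[i-1],SA[i]) lcp shared
  1: (2,0) 1 'a'
  2: (0,4) 2 'ad'
  3: (4,3) 0 ''
  4: (3,1) 0 ''
  5: (1,5) 1 'd'
  6: (5,7) 1 'd'
  7: (7,6) 0 ''
  8: (6,8) 0 ''
  9: (8,9) 0 ''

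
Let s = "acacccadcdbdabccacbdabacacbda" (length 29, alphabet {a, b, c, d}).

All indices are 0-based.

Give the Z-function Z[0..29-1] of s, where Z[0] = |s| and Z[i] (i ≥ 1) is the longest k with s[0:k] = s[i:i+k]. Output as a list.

Z[0]=29
i=1: fresh scan; Z[1]=0
i=2: fresh scan; Z[2]=2 grow→box=[2,4)
i=3: min(r-i=1, Z[1]=0)=0; Z[3]=0
i=4: fresh scan; Z[4]=0
i=5: fresh scan; Z[5]=0
i=6: fresh scan; Z[6]=1 grow→box=[6,7)
i=7: fresh scan; Z[7]=0
i=8: fresh scan; Z[8]=0
i=9: fresh scan; Z[9]=0
i=10: fresh scan; Z[10]=0
i=11: fresh scan; Z[11]=0
i=12: fresh scan; Z[12]=1 grow→box=[12,13)
i=13: fresh scan; Z[13]=0
i=14: fresh scan; Z[14]=0
i=15: fresh scan; Z[15]=0
i=16: fresh scan; Z[16]=2 grow→box=[16,18)
i=17: min(r-i=1, Z[1]=0)=0; Z[17]=0
i=18: fresh scan; Z[18]=0
i=19: fresh scan; Z[19]=0
i=20: fresh scan; Z[20]=1 grow→box=[20,21)
i=21: fresh scan; Z[21]=0
i=22: fresh scan; Z[22]=4 grow→box=[22,26)
i=23: min(r-i=3, Z[1]=0)=0; Z[23]=0
i=24: min(r-i=2, Z[2]=2)=2; Z[24]=2
i=25: min(r-i=1, Z[3]=0)=0; Z[25]=0
i=26: fresh scan; Z[26]=0
i=27: fresh scan; Z[27]=0
i=28: fresh scan; Z[28]=1 grow→box=[28,29)

[29, 0, 2, 0, 0, 0, 1, 0, 0, 0, 0, 0, 1, 0, 0, 0, 2, 0, 0, 0, 1, 0, 4, 0, 2, 0, 0, 0, 1]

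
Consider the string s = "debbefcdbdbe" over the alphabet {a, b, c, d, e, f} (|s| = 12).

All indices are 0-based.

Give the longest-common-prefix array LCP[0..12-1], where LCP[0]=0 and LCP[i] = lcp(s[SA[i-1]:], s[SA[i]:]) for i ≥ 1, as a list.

[0, 1, 1, 2, 0, 0, 2, 1, 0, 1, 1, 0]

rank | idx | suffix
   0 |   2 | bbefcdbdbe
   1 |   8 | bdbe
   2 |  10 | be
   3 |   3 | befcdbdbe
   4 |   6 | cdbdbe
   5 |   7 | dbdbe
   6 |   9 | dbe
   7 |   0 | debbefcdbdbe
   8 |  11 | e
   9 |   1 | ebbefcdbdbe
  10 |   4 | efcdbdbe
  11 |   5 | fcdbdbe

SA = [2, 8, 10, 3, 6, 7, 9, 0, 11, 1, 4, 5]
[i] adj suffixes → lcp
  [1] 2/8 → 1 ('b')
  [2] 8/10 → 1 ('b')
  [3] 10/3 → 2 ('be')
  [4] 3/6 → 0 ('')
  [5] 6/7 → 0 ('')
  [6] 7/9 → 2 ('db')
  [7] 9/0 → 1 ('d')
  [8] 0/11 → 0 ('')
  [9] 11/1 → 1 ('e')
  [10] 1/4 → 1 ('e')
  [11] 4/5 → 0 ('')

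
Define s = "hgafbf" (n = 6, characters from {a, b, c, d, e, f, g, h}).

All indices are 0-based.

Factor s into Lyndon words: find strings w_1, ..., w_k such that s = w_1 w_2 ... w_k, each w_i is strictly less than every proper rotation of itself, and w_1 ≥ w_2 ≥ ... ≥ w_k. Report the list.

["h", "g", "afbf"]

emit factor 1: 'h' (i=0, period=1)
emit factor 2: 'g' (i=1, period=1)
emit factor 3: 'afbf' (i=2, period=4)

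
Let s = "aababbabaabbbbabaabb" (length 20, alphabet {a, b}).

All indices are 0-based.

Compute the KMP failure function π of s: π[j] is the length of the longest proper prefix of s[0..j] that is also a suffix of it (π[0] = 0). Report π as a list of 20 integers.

π[0] = 0
j=1 s[j]='a': π[1]=1 (border 'a')
j=2 s[j]='b': k: 1→0; π[2]=0 (border '')
j=3 s[j]='a': π[3]=1 (border 'a')
j=4 s[j]='b': k: 1→0; π[4]=0 (border '')
j=5 s[j]='b': π[5]=0 (border '')
j=6 s[j]='a': π[6]=1 (border 'a')
j=7 s[j]='b': k: 1→0; π[7]=0 (border '')
j=8 s[j]='a': π[8]=1 (border 'a')
j=9 s[j]='a': π[9]=2 (border 'aa')
j=10 s[j]='b': π[10]=3 (border 'aab')
j=11 s[j]='b': k: 3→0; π[11]=0 (border '')
j=12 s[j]='b': π[12]=0 (border '')
j=13 s[j]='b': π[13]=0 (border '')
j=14 s[j]='a': π[14]=1 (border 'a')
j=15 s[j]='b': k: 1→0; π[15]=0 (border '')
j=16 s[j]='a': π[16]=1 (border 'a')
j=17 s[j]='a': π[17]=2 (border 'aa')
j=18 s[j]='b': π[18]=3 (border 'aab')
j=19 s[j]='b': k: 3→0; π[19]=0 (border '')

[0, 1, 0, 1, 0, 0, 1, 0, 1, 2, 3, 0, 0, 0, 1, 0, 1, 2, 3, 0]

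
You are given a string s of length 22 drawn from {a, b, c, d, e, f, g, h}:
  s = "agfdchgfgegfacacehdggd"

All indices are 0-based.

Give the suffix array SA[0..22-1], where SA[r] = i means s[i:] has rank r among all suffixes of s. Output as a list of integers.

sorted suffixes:
  #0 SA[0]=12  'acacehdggd'
  #1 SA[1]=14  'acehdggd'
  #2 SA[2]=0  'agfdchgfgegfacacehdggd'
  #3 SA[3]=13  'cacehdggd'
  #4 SA[4]=15  'cehdggd'
  #5 SA[5]=4  'chgfgegfacacehdggd'
  #6 SA[6]=21  'd'
  #7 SA[7]=3  'dchgfgegfacacehdggd'
  #8 SA[8]=18  'dggd'
  #9 SA[9]=9  'egfacacehdggd'
  #10 SA[10]=16  'ehdggd'
  #11 SA[11]=11  'facacehdggd'
  #12 SA[12]=2  'fdchgfgegfacacehdggd'
  #13 SA[13]=7  'fgegfacacehdggd'
  #14 SA[14]=20  'gd'
  #15 SA[15]=8  'gegfacacehdggd'
  #16 SA[16]=10  'gfacacehdggd'
  #17 SA[17]=1  'gfdchgfgegfacacehdggd'
  #18 SA[18]=6  'gfgegfacacehdggd'
  #19 SA[19]=19  'ggd'
  #20 SA[20]=17  'hdggd'
  #21 SA[21]=5  'hgfgegfacacehdggd'

[12, 14, 0, 13, 15, 4, 21, 3, 18, 9, 16, 11, 2, 7, 20, 8, 10, 1, 6, 19, 17, 5]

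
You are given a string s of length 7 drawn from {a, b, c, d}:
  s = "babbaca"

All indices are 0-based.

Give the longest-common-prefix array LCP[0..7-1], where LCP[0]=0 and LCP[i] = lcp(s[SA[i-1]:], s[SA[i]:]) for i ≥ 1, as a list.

[0, 1, 1, 0, 2, 1, 0]

rank→(start, suffix):
  0 → (6, 'a')
  1 → (1, 'abbaca')
  2 → (4, 'aca')
  3 → (0, 'babbaca')
  4 → (3, 'baca')
  5 → (2, 'bbaca')
  6 → (5, 'ca')

SA = [6, 1, 4, 0, 3, 2, 5]
[i] adj suffixes → lcp
  [1] 6/1 → 1 ('a')
  [2] 1/4 → 1 ('a')
  [3] 4/0 → 0 ('')
  [4] 0/3 → 2 ('ba')
  [5] 3/2 → 1 ('b')
  [6] 2/5 → 0 ('')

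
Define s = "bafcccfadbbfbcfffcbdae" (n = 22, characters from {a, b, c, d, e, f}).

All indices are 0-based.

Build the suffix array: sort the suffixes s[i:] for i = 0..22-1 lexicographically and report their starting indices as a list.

rank | idx | suffix
   0 |   7 | adbbfbcfffcbdae
   1 |  20 | ae
   2 |   1 | afcccfadbbfbcfffcbdae
   3 |   0 | bafcccfadbbfbcfffcbdae
   4 |   9 | bbfbcfffcbdae
   5 |  12 | bcfffcbdae
   6 |  18 | bdae
   7 |  10 | bfbcfffcbdae
   8 |  17 | cbdae
   9 |   3 | cccfadbbfbcfffcbdae
  10 |   4 | ccfadbbfbcfffcbdae
  11 |   5 | cfadbbfbcfffcbdae
  12 |  13 | cfffcbdae
  13 |  19 | dae
  14 |   8 | dbbfbcfffcbdae
  15 |  21 | e
  16 |   6 | fadbbfbcfffcbdae
  17 |  11 | fbcfffcbdae
  18 |  16 | fcbdae
  19 |   2 | fcccfadbbfbcfffcbdae
  20 |  15 | ffcbdae
  21 |  14 | fffcbdae

[7, 20, 1, 0, 9, 12, 18, 10, 17, 3, 4, 5, 13, 19, 8, 21, 6, 11, 16, 2, 15, 14]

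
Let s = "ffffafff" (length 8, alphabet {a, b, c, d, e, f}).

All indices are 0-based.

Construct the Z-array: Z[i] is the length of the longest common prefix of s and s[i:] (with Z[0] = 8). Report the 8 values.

Z[0]=8
i=1: outside box; Z[1]=3 grow→box=[1,4)
i=2: min(r-i=2, Z[1]=3)=2; Z[2]=2
i=3: min(r-i=1, Z[2]=2)=1; Z[3]=1
i=4: outside box; Z[4]=0
i=5: outside box; Z[5]=3 grow→box=[5,8)
i=6: min(r-i=2, Z[1]=3)=2; Z[6]=2
i=7: min(r-i=1, Z[2]=2)=1; Z[7]=1

[8, 3, 2, 1, 0, 3, 2, 1]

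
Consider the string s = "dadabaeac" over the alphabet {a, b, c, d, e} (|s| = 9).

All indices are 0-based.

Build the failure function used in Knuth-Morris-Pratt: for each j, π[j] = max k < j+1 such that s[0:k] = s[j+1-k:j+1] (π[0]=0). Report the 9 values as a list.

π[0] = 0
j=1 s[j]='a': π[1]=0 (border '')
j=2 s[j]='d': π[2]=1 (border 'd')
j=3 s[j]='a': π[3]=2 (border 'da')
j=4 s[j]='b': k: 2→0; π[4]=0 (border '')
j=5 s[j]='a': π[5]=0 (border '')
j=6 s[j]='e': π[6]=0 (border '')
j=7 s[j]='a': π[7]=0 (border '')
j=8 s[j]='c': π[8]=0 (border '')

[0, 0, 1, 2, 0, 0, 0, 0, 0]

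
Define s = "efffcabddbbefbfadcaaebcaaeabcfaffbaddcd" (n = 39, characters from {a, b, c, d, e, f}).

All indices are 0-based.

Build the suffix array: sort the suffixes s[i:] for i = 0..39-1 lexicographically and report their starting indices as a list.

rank | idx | suffix
   0 |  23 | aaeabcfaffbaddcd
   1 |  18 | aaebcaaeabcfaffbaddcd
   2 |  26 | abcfaffbaddcd
   3 |   5 | abddbbefbfadcaaebcaaeabcfaffbaddcd
   4 |  15 | adcaaebcaaeabcfaffbaddcd
   5 |  34 | addcd
   6 |  24 | aeabcfaffbaddcd
   7 |  19 | aebcaaeabcfaffbaddcd
   8 |  30 | affbaddcd
   9 |  33 | baddcd
  10 |   9 | bbefbfadcaaebcaaeabcfaffbaddcd
  11 |  21 | bcaaeabcfaffbaddcd
  12 |  27 | bcfaffbaddcd
  13 |   6 | bddbbefbfadcaaebcaaeabcfaffbaddcd
  14 |  10 | befbfadcaaebcaaeabcfaffbaddcd
  15 |  13 | bfadcaaebcaaeabcfaffbaddcd
  16 |  22 | caaeabcfaffbaddcd
  17 |  17 | caaebcaaeabcfaffbaddcd
  18 |   4 | cabddbbefbfadcaaebcaaeabcfaffbaddcd
  19 |  37 | cd
  20 |  28 | cfaffbaddcd
  21 |  38 | d
  22 |   8 | dbbefbfadcaaebcaaeabcfaffbaddcd
  23 |  16 | dcaaebcaaeabcfaffbaddcd
  24 |  36 | dcd
  25 |   7 | ddbbefbfadcaaebcaaeabcfaffbaddcd
  26 |  35 | ddcd
  27 |  25 | eabcfaffbaddcd
  28 |  20 | ebcaaeabcfaffbaddcd
  29 |  11 | efbfadcaaebcaaeabcfaffbaddcd
  30 |   0 | efffcabddbbefbfadcaaebcaaeabcfaffbaddcd
  31 |  14 | fadcaaebcaaeabcfaffbaddcd
  32 |  29 | faffbaddcd
  33 |  32 | fbaddcd
  34 |  12 | fbfadcaaebcaaeabcfaffbaddcd
  35 |   3 | fcabddbbefbfadcaaebcaaeabcfaffbaddcd
  36 |  31 | ffbaddcd
  37 |   2 | ffcabddbbefbfadcaaebcaaeabcfaffbaddcd
  38 |   1 | fffcabddbbefbfadcaaebcaaeabcfaffbaddcd

[23, 18, 26, 5, 15, 34, 24, 19, 30, 33, 9, 21, 27, 6, 10, 13, 22, 17, 4, 37, 28, 38, 8, 16, 36, 7, 35, 25, 20, 11, 0, 14, 29, 32, 12, 3, 31, 2, 1]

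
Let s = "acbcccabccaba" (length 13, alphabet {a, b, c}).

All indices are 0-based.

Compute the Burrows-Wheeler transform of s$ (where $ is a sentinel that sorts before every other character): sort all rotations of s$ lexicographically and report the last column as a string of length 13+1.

rank  rotation        last
    0  $acbcccabccaba  a
    1  a$acbcccabccab  b
    2  aba$acbcccabcc  c
    3  abccaba$acbccc  c
    4  acbcccabccaba$  $
    5  ba$acbcccabcca  a
    6  bccaba$acbccca  a
    7  bcccabccaba$ac  c
    8  caba$acbcccabc  c
    9  cabccaba$acbcc  c
   10  cbcccabccaba$a  a
   11  ccaba$acbcccab  b
   12  ccabccaba$acbc  c
   13  cccabccaba$acb  b

abcc$aacccabcb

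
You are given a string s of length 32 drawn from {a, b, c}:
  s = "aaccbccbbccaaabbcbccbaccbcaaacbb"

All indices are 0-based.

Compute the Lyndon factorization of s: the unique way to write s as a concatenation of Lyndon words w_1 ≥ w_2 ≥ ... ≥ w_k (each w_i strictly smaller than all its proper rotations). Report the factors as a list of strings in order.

emit factor 1: 'aaccbccbbcc' (i=0, period=11)
emit factor 2: 'aaabbcbccbaccbcaaacbb' (i=11, period=21)

["aaccbccbbcc", "aaabbcbccbaccbcaaacbb"]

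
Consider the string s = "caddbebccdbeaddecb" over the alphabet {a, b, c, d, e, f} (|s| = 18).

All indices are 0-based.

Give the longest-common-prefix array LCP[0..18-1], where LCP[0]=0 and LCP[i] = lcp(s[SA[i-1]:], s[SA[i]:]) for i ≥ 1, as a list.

rank→(start, suffix):
  0 → (1, 'addbebccdbeaddecb')
  1 → (12, 'addecb')
  2 → (17, 'b')
  3 → (6, 'bccdbeaddecb')
  4 → (10, 'beaddecb')
  5 → (4, 'bebccdbeaddecb')
  6 → (0, 'caddbebccdbeaddecb')
  7 → (16, 'cb')
  8 → (7, 'ccdbeaddecb')
  9 → (8, 'cdbeaddecb')
  10 → (9, 'dbeaddecb')
  11 → (3, 'dbebccdbeaddecb')
  12 → (2, 'ddbebccdbeaddecb')
  13 → (13, 'ddecb')
  14 → (14, 'decb')
  15 → (11, 'eaddecb')
  16 → (5, 'ebccdbeaddecb')
  17 → (15, 'ecb')

SA = [1, 12, 17, 6, 10, 4, 0, 16, 7, 8, 9, 3, 2, 13, 14, 11, 5, 15]
i: (SA[i-1],SA[i]) lcp shared
  1: (1,12) 3 'add'
  2: (12,17) 0 ''
  3: (17,6) 1 'b'
  4: (6,10) 1 'b'
  5: (10,4) 2 'be'
  6: (4,0) 0 ''
  7: (0,16) 1 'c'
  8: (16,7) 1 'c'
  9: (7,8) 1 'c'
  10: (8,9) 0 ''
  11: (9,3) 3 'dbe'
  12: (3,2) 1 'd'
  13: (2,13) 2 'dd'
  14: (13,14) 1 'd'
  15: (14,11) 0 ''
  16: (11,5) 1 'e'
  17: (5,15) 1 'e'

[0, 3, 0, 1, 1, 2, 0, 1, 1, 1, 0, 3, 1, 2, 1, 0, 1, 1]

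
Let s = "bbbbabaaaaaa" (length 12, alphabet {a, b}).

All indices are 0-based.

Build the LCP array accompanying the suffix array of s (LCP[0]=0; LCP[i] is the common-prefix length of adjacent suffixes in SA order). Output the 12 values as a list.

sorted suffixes:
  #0 SA[0]=11  'a'
  #1 SA[1]=10  'aa'
  #2 SA[2]=9  'aaa'
  #3 SA[3]=8  'aaaa'
  #4 SA[4]=7  'aaaaa'
  #5 SA[5]=6  'aaaaaa'
  #6 SA[6]=4  'abaaaaaa'
  #7 SA[7]=5  'baaaaaa'
  #8 SA[8]=3  'babaaaaaa'
  #9 SA[9]=2  'bbabaaaaaa'
  #10 SA[10]=1  'bbbabaaaaaa'
  #11 SA[11]=0  'bbbbabaaaaaa'

SA = [11, 10, 9, 8, 7, 6, 4, 5, 3, 2, 1, 0]
[i] adj suffixes → lcp
  [1] 11/10 → 1 ('a')
  [2] 10/9 → 2 ('aa')
  [3] 9/8 → 3 ('aaa')
  [4] 8/7 → 4 ('aaaa')
  [5] 7/6 → 5 ('aaaaa')
  [6] 6/4 → 1 ('a')
  [7] 4/5 → 0 ('')
  [8] 5/3 → 2 ('ba')
  [9] 3/2 → 1 ('b')
  [10] 2/1 → 2 ('bb')
  [11] 1/0 → 3 ('bbb')

[0, 1, 2, 3, 4, 5, 1, 0, 2, 1, 2, 3]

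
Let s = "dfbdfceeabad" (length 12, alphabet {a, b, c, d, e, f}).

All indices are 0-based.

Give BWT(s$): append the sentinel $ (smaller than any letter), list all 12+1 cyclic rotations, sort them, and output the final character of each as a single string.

debaffa$becdd

rank  rotation       last
    0  $dfbdfceeabad  d
    1  abad$dfbdfcee  e
    2  ad$dfbdfceeab  b
    3  bad$dfbdfceea  a
    4  bdfceeabad$df  f
    5  ceeabad$dfbdf  f
    6  d$dfbdfceeaba  a
    7  dfbdfceeabad$  $
    8  dfceeabad$dfb  b
    9  eabad$dfbdfce  e
   10  eeabad$dfbdfc  c
   11  fbdfceeabad$d  d
   12  fceeabad$dfbd  d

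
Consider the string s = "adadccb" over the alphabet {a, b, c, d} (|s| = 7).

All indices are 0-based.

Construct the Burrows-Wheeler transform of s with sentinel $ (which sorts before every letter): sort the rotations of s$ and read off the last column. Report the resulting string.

b$dccdaa

rank  rotation  last
    0  $adadccb  b
    1  adadccb$  $
    2  adccb$ad  d
    3  b$adadcc  c
    4  cb$adadc  c
    5  ccb$adad  d
    6  dadccb$a  a
    7  dccb$ada  a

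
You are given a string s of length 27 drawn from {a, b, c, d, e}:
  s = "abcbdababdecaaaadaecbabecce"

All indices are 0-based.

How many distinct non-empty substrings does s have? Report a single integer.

rank | idx | suffix
   0 |  12 | aaaadaecbabecce
   1 |  13 | aaadaecbabecce
   2 |  14 | aadaecbabecce
   3 |   5 | ababdecaaaadaecbabecce
   4 |   0 | abcbdababdecaaaadaecbabecce
   5 |   7 | abdecaaaadaecbabecce
   6 |  21 | abecce
   7 |  15 | adaecbabecce
   8 |  17 | aecbabecce
   9 |   6 | babdecaaaadaecbabecce
  10 |  20 | babecce
  11 |   1 | bcbdababdecaaaadaecbabecce
  12 |   3 | bdababdecaaaadaecbabecce
  13 |   8 | bdecaaaadaecbabecce
  14 |  22 | becce
  15 |  11 | caaaadaecbabecce
  16 |  19 | cbabecce
  17 |   2 | cbdababdecaaaadaecbabecce
  18 |  24 | cce
  19 |  25 | ce
  20 |   4 | dababdecaaaadaecbabecce
  21 |  16 | daecbabecce
  22 |   9 | decaaaadaecbabecce
  23 |  26 | e
  24 |  10 | ecaaaadaecbabecce
  25 |  18 | ecbabecce
  26 |  23 | ecce

SA = [12, 13, 14, 5, 0, 7, 21, 15, 17, 6, 20, 1, 3, 8, 22, 11, 19, 2, 24, 25, 4, 16, 9, 26, 10, 18, 23]
[i] adj suffixes → lcp
  [1] 12/13 → 3 ('aaa')
  [2] 13/14 → 2 ('aa')
  [3] 14/5 → 1 ('a')
  [4] 5/0 → 2 ('ab')
  [5] 0/7 → 2 ('ab')
  [6] 7/21 → 2 ('ab')
  [7] 21/15 → 1 ('a')
  [8] 15/17 → 1 ('a')
  [9] 17/6 → 0 ('')
  [10] 6/20 → 3 ('bab')
  [11] 20/1 → 1 ('b')
  [12] 1/3 → 1 ('b')
  [13] 3/8 → 2 ('bd')
  [14] 8/22 → 1 ('b')
  [15] 22/11 → 0 ('')
  [16] 11/19 → 1 ('c')
  [17] 19/2 → 2 ('cb')
  [18] 2/24 → 1 ('c')
  [19] 24/25 → 1 ('c')
  [20] 25/4 → 0 ('')
  [21] 4/16 → 2 ('da')
  [22] 16/9 → 1 ('d')
  [23] 9/26 → 0 ('')
  [24] 26/10 → 1 ('e')
  [25] 10/18 → 2 ('ec')
  [26] 18/23 → 2 ('ec')

n(n+1)/2 = 27·28/2 = 378
Σ LCP = 0 + 3 + 2 + 1 + 2 + 2 + 2 + 1 + 1 + 0 + 3 + 1 + 1 + 2 + 1 + 0 + 1 + 2 + 1 + 1 + 0 + 2 + 1 + 0 + 1 + 2 + 2 = 35
distinct = 378 − 35 = 343

343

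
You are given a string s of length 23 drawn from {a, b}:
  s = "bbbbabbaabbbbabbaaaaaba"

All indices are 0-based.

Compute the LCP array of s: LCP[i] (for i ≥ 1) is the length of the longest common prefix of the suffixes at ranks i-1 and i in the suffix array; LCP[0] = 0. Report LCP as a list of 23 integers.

rank | idx | suffix
   0 |  22 | a
   1 |  16 | aaaaaba
   2 |  17 | aaaaba
   3 |  18 | aaaba
   4 |  19 | aaba
   5 |   7 | aabbbbabbaaaaaba
   6 |  20 | aba
   7 |  13 | abbaaaaaba
   8 |   4 | abbaabbbbabbaaaaaba
   9 |   8 | abbbbabbaaaaaba
  10 |  21 | ba
  11 |  15 | baaaaaba
  12 |   6 | baabbbbabbaaaaaba
  13 |  12 | babbaaaaaba
  14 |   3 | babbaabbbbabbaaaaaba
  15 |  14 | bbaaaaaba
  16 |   5 | bbaabbbbabbaaaaaba
  17 |  11 | bbabbaaaaaba
  18 |   2 | bbabbaabbbbabbaaaaaba
  19 |  10 | bbbabbaaaaaba
  20 |   1 | bbbabbaabbbbabbaaaaaba
  21 |   9 | bbbbabbaaaaaba
  22 |   0 | bbbbabbaabbbbabbaaaaaba

SA = [22, 16, 17, 18, 19, 7, 20, 13, 4, 8, 21, 15, 6, 12, 3, 14, 5, 11, 2, 10, 1, 9, 0]
i: (SA[i-1],SA[i]) lcp shared
  1: (22,16) 1 'a'
  2: (16,17) 4 'aaaa'
  3: (17,18) 3 'aaa'
  4: (18,19) 2 'aa'
  5: (19,7) 3 'aab'
  6: (7,20) 1 'a'
  7: (20,13) 2 'ab'
  8: (13,4) 5 'abbaa'
  9: (4,8) 3 'abb'
  10: (8,21) 0 ''
  11: (21,15) 2 'ba'
  12: (15,6) 3 'baa'
  13: (6,12) 2 'ba'
  14: (12,3) 6 'babbaa'
  15: (3,14) 1 'b'
  16: (14,5) 4 'bbaa'
  17: (5,11) 3 'bba'
  18: (11,2) 7 'bbabbaa'
  19: (2,10) 2 'bb'
  20: (10,1) 8 'bbbabbaa'
  21: (1,9) 3 'bbb'
  22: (9,0) 9 'bbbbabbaa'

[0, 1, 4, 3, 2, 3, 1, 2, 5, 3, 0, 2, 3, 2, 6, 1, 4, 3, 7, 2, 8, 3, 9]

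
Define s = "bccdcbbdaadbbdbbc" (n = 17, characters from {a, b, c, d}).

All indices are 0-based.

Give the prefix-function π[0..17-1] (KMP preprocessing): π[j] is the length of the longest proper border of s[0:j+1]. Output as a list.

[0, 0, 0, 0, 0, 1, 1, 0, 0, 0, 0, 1, 1, 0, 1, 1, 2]

π[0] = 0
j=1 s[j]='c': π[1]=0 (border '')
j=2 s[j]='c': π[2]=0 (border '')
j=3 s[j]='d': π[3]=0 (border '')
j=4 s[j]='c': π[4]=0 (border '')
j=5 s[j]='b': π[5]=1 (border 'b')
j=6 s[j]='b': k: 1→0; π[6]=1 (border 'b')
j=7 s[j]='d': k: 1→0; π[7]=0 (border '')
j=8 s[j]='a': π[8]=0 (border '')
j=9 s[j]='a': π[9]=0 (border '')
j=10 s[j]='d': π[10]=0 (border '')
j=11 s[j]='b': π[11]=1 (border 'b')
j=12 s[j]='b': k: 1→0; π[12]=1 (border 'b')
j=13 s[j]='d': k: 1→0; π[13]=0 (border '')
j=14 s[j]='b': π[14]=1 (border 'b')
j=15 s[j]='b': k: 1→0; π[15]=1 (border 'b')
j=16 s[j]='c': π[16]=2 (border 'bc')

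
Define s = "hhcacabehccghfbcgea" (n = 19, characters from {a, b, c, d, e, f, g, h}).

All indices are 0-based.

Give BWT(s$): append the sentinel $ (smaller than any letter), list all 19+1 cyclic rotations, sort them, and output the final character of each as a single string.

rank  rotation              last
    0  $hhcacabehccghfbcgea  a
    1  a$hhcacabehccghfbcge  e
    2  abehccghfbcgea$hhcac  c
    3  acabehccghfbcgea$hhc  c
    4  bcgea$hhcacabehccghf  f
    5  behccghfbcgea$hhcaca  a
    6  cabehccghfbcgea$hhca  a
    7  cacabehccghfbcgea$hh  h
    8  ccghfbcgea$hhcacabeh  h
    9  cgea$hhcacabehccghfb  b
   10  cghfbcgea$hhcacabehc  c
   11  ea$hhcacabehccghfbcg  g
   12  ehccghfbcgea$hhcacab  b
   13  fbcgea$hhcacabehccgh  h
   14  gea$hhcacabehccghfbc  c
   15  ghfbcgea$hhcacabehcc  c
   16  hcacabehccghfbcgea$h  h
   17  hccghfbcgea$hhcacabe  e
   18  hfbcgea$hhcacabehccg  g
   19  hhcacabehccghfbcgea$  $

aeccfaahhbcgbhccheg$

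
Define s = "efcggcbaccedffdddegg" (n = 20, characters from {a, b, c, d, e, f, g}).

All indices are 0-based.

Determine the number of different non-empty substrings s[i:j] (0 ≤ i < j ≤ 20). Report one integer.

195

sorted suffixes:
  #0 SA[0]=7  'accedffdddegg'
  #1 SA[1]=6  'baccedffdddegg'
  #2 SA[2]=5  'cbaccedffdddegg'
  #3 SA[3]=8  'ccedffdddegg'
  #4 SA[4]=9  'cedffdddegg'
  #5 SA[5]=2  'cggcbaccedffdddegg'
  #6 SA[6]=14  'dddegg'
  #7 SA[7]=15  'ddegg'
  #8 SA[8]=16  'degg'
  #9 SA[9]=11  'dffdddegg'
  #10 SA[10]=10  'edffdddegg'
  #11 SA[11]=0  'efcggcbaccedffdddegg'
  #12 SA[12]=17  'egg'
  #13 SA[13]=1  'fcggcbaccedffdddegg'
  #14 SA[14]=13  'fdddegg'
  #15 SA[15]=12  'ffdddegg'
  #16 SA[16]=19  'g'
  #17 SA[17]=4  'gcbaccedffdddegg'
  #18 SA[18]=18  'gg'
  #19 SA[19]=3  'ggcbaccedffdddegg'

SA = [7, 6, 5, 8, 9, 2, 14, 15, 16, 11, 10, 0, 17, 1, 13, 12, 19, 4, 18, 3]
[i] adj suffixes → lcp
  [1] 7/6 → 0 ('')
  [2] 6/5 → 0 ('')
  [3] 5/8 → 1 ('c')
  [4] 8/9 → 1 ('c')
  [5] 9/2 → 1 ('c')
  [6] 2/14 → 0 ('')
  [7] 14/15 → 2 ('dd')
  [8] 15/16 → 1 ('d')
  [9] 16/11 → 1 ('d')
  [10] 11/10 → 0 ('')
  [11] 10/0 → 1 ('e')
  [12] 0/17 → 1 ('e')
  [13] 17/1 → 0 ('')
  [14] 1/13 → 1 ('f')
  [15] 13/12 → 1 ('f')
  [16] 12/19 → 0 ('')
  [17] 19/4 → 1 ('g')
  [18] 4/18 → 1 ('g')
  [19] 18/3 → 2 ('gg')

n(n+1)/2 = 20·21/2 = 210
Σ LCP = 0 + 0 + 0 + 1 + 1 + 1 + 0 + 2 + 1 + 1 + 0 + 1 + 1 + 0 + 1 + 1 + 0 + 1 + 1 + 2 = 15
distinct = 210 − 15 = 195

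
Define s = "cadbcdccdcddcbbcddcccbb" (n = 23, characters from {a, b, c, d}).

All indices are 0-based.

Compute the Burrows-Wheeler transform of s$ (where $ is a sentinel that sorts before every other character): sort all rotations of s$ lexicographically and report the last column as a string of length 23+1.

bcbccdb$cdcddbcdbaddcccc

rank  rotation                  last
    0  $cadbcdccdcddcbbcddcccbb  b
    1  adbcdccdcddcbbcddcccbb$c  c
    2  b$cadbcdccdcddcbbcddcccb  b
    3  bb$cadbcdccdcddcbbcddccc  c
    4  bbcddcccbb$cadbcdccdcddc  c
    5  bcdccdcddcbbcddcccbb$cad  d
    6  bcddcccbb$cadbcdccdcddcb  b
    7  cadbcdccdcddcbbcddcccbb$  $
    8  cbb$cadbcdccdcddcbbcddcc  c
    9  cbbcddcccbb$cadbcdccdcdd  d
   10  ccbb$cadbcdccdcddcbbcddc  c
   11  cccbb$cadbcdccdcddcbbcdd  d
   12  ccdcddcbbcddcccbb$cadbcd  d
   13  cdccdcddcbbcddcccbb$cadb  b
   14  cdcddcbbcddcccbb$cadbcdc  c
   15  cddcbbcddcccbb$cadbcdccd  d
   16  cddcccbb$cadbcdccdcddcbb  b
   17  dbcdccdcddcbbcddcccbb$ca  a
   18  dcbbcddcccbb$cadbcdccdcd  d
   19  dcccbb$cadbcdccdcddcbbcd  d
   20  dccdcddcbbcddcccbb$cadbc  c
   21  dcddcbbcddcccbb$cadbcdcc  c
   22  ddcbbcddcccbb$cadbcdccdc  c
   23  ddcccbb$cadbcdccdcddcbbc  c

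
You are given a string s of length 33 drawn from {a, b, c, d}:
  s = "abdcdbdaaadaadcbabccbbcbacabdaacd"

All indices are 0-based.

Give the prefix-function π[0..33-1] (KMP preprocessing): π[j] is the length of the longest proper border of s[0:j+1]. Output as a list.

π[0] = 0
j=1 s[j]='b': π[1]=0 (border '')
j=2 s[j]='d': π[2]=0 (border '')
j=3 s[j]='c': π[3]=0 (border '')
j=4 s[j]='d': π[4]=0 (border '')
j=5 s[j]='b': π[5]=0 (border '')
j=6 s[j]='d': π[6]=0 (border '')
j=7 s[j]='a': π[7]=1 (border 'a')
j=8 s[j]='a': k: 1→0; π[8]=1 (border 'a')
j=9 s[j]='a': k: 1→0; π[9]=1 (border 'a')
j=10 s[j]='d': k: 1→0; π[10]=0 (border '')
j=11 s[j]='a': π[11]=1 (border 'a')
j=12 s[j]='a': k: 1→0; π[12]=1 (border 'a')
j=13 s[j]='d': k: 1→0; π[13]=0 (border '')
j=14 s[j]='c': π[14]=0 (border '')
j=15 s[j]='b': π[15]=0 (border '')
j=16 s[j]='a': π[16]=1 (border 'a')
j=17 s[j]='b': π[17]=2 (border 'ab')
j=18 s[j]='c': k: 2→0; π[18]=0 (border '')
j=19 s[j]='c': π[19]=0 (border '')
j=20 s[j]='b': π[20]=0 (border '')
j=21 s[j]='b': π[21]=0 (border '')
j=22 s[j]='c': π[22]=0 (border '')
j=23 s[j]='b': π[23]=0 (border '')
j=24 s[j]='a': π[24]=1 (border 'a')
j=25 s[j]='c': k: 1→0; π[25]=0 (border '')
j=26 s[j]='a': π[26]=1 (border 'a')
j=27 s[j]='b': π[27]=2 (border 'ab')
j=28 s[j]='d': π[28]=3 (border 'abd')
j=29 s[j]='a': k: 3→0; π[29]=1 (border 'a')
j=30 s[j]='a': k: 1→0; π[30]=1 (border 'a')
j=31 s[j]='c': k: 1→0; π[31]=0 (border '')
j=32 s[j]='d': π[32]=0 (border '')

[0, 0, 0, 0, 0, 0, 0, 1, 1, 1, 0, 1, 1, 0, 0, 0, 1, 2, 0, 0, 0, 0, 0, 0, 1, 0, 1, 2, 3, 1, 1, 0, 0]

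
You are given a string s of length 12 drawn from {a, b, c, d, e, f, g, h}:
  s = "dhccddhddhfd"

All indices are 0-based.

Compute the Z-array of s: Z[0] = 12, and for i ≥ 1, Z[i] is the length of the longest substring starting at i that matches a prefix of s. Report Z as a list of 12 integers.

[12, 0, 0, 0, 1, 2, 0, 1, 2, 0, 0, 1]

Z[0]=12
i=1: outside box; Z[1]=0
i=2: outside box; Z[2]=0
i=3: outside box; Z[3]=0
i=4: outside box; Z[4]=1 grow→box=[4,5)
i=5: outside box; Z[5]=2 grow→box=[5,7)
i=6: min(r-i=1, Z[1]=0)=0; Z[6]=0
i=7: outside box; Z[7]=1 grow→box=[7,8)
i=8: outside box; Z[8]=2 grow→box=[8,10)
i=9: min(r-i=1, Z[1]=0)=0; Z[9]=0
i=10: outside box; Z[10]=0
i=11: outside box; Z[11]=1 grow→box=[11,12)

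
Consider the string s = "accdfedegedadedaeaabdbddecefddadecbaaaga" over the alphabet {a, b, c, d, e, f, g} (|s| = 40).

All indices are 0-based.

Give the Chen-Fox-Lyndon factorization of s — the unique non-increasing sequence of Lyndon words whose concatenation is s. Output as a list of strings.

["accdfedegedadedae", "aabdbddecefddadecb", "aaag", "a"]

emit factor 1: 'accdfedegedadedae' (i=0, period=17)
emit factor 2: 'aabdbddecefddadecb' (i=17, period=18)
emit factor 3: 'aaag' (i=35, period=4)
emit factor 4: 'a' (i=39, period=1)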